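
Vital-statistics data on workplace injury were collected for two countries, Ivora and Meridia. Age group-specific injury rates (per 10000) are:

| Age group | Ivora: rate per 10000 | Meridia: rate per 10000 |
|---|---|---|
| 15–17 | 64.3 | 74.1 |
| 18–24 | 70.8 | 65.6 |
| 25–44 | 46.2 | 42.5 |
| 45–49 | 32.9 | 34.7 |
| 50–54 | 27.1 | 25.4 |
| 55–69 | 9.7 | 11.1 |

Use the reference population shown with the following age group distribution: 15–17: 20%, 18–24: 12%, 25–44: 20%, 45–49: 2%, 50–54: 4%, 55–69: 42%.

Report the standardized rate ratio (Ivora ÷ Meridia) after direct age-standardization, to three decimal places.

Standard weights: 0.20, 0.12, 0.20, 0.02, 0.04, 0.42.
Ivora: 0.2000×64.3 + 0.1200×70.8 + 0.2000×46.2 + 0.0200×32.9 + 0.0400×27.1 + 0.4200×9.7 = 36.4120 per 10000.
Meridia: 0.2000×74.1 + 0.1200×65.6 + 0.2000×42.5 + 0.0200×34.7 + 0.0400×25.4 + 0.4200×11.1 = 37.5640 per 10000.
Ratio = 36.4120 ÷ 37.5640 = 0.96933.

0.969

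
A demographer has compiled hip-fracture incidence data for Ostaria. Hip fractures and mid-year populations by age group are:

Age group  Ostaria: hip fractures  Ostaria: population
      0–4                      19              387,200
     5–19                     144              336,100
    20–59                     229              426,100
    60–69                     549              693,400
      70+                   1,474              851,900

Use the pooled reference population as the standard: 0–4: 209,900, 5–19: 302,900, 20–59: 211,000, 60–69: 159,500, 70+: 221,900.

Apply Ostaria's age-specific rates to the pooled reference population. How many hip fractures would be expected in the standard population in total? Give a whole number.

Age-specific rates per 100,000 for Ostaria: 4.91, 42.84, 53.74, 79.18, 173.03.
Expected hip fractures = Σ (standard pop × age-specific rate ÷ 100,000)
= 209,900×4.91/100,000 + 302,900×42.84/100,000 + 211,000×53.74/100,000 + 159,500×79.18/100,000 + 221,900×173.03/100,000
= 10.30 + 129.78 + 113.40 + 126.28 + 383.94 = 763.70.

764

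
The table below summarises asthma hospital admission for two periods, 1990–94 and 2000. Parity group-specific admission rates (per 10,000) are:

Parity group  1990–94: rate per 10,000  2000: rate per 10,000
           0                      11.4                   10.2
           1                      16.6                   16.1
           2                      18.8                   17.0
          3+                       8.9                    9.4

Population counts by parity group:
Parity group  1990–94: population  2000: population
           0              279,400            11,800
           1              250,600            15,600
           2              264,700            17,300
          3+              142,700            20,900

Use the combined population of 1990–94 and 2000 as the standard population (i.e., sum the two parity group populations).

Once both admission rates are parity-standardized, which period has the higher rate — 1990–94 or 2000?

Combined standard total = 1,003,000; weights = 0.2903, 0.2654, 0.2812, 0.1631.
1990–94: 0.2903×11.4 + 0.2654×16.6 + 0.2812×18.8 + 0.1631×8.9 = 14.4529 per 10,000.
2000: 0.2903×10.2 + 0.2654×16.1 + 0.2812×17.0 + 0.1631×9.4 = 13.5473 per 10,000.

1990–94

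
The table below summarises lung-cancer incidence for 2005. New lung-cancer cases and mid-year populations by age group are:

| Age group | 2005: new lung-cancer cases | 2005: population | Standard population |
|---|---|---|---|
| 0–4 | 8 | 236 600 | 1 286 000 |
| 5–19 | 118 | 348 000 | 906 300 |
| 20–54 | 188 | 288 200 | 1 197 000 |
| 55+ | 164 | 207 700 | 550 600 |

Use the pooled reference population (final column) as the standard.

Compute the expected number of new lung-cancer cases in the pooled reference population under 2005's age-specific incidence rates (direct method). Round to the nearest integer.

Age-specific rates per 100 000 for 2005: 3.38, 33.91, 65.23, 78.96.
Expected new lung-cancer cases = Σ (standard pop × age-specific rate ÷ 100 000)
= 1 286 000×3.38/100 000 + 906 300×33.91/100 000 + 1 197 000×65.23/100 000 + 550 600×78.96/100 000
= 43.48 + 307.31 + 780.83 + 434.75 = 1566.38.

1566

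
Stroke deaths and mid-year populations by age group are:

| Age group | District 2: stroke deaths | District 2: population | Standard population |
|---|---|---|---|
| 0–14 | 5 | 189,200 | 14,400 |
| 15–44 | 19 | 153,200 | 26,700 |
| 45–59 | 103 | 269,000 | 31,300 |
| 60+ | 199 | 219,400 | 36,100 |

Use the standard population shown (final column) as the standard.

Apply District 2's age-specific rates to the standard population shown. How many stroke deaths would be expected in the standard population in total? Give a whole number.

48

Age-specific rates per 100,000 for District 2: 2.64, 12.40, 38.29, 90.70.
Expected stroke deaths = Σ (standard pop × age-specific rate ÷ 100,000)
= 14,400×2.64/100,000 + 26,700×12.40/100,000 + 31,300×38.29/100,000 + 36,100×90.70/100,000
= 0.38 + 3.31 + 11.98 + 32.74 = 48.42.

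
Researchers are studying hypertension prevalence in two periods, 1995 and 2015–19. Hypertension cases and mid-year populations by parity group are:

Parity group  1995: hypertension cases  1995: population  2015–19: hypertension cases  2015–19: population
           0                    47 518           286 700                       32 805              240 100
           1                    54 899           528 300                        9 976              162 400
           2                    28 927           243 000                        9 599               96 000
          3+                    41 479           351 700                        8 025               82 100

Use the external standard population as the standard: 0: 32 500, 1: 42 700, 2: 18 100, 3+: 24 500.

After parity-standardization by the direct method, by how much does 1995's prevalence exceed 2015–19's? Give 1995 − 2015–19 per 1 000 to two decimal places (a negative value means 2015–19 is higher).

30.56

Parity-specific rates per 1 000 for 1995: 165.741, 103.916, 119.041, 117.939.
For 2015–19: 136.631, 61.429, 99.990, 97.747.
Standard total = 117 800; weights = 0.2759, 0.3625, 0.1537, 0.2080.
1995: 0.2759×165.741 + 0.3625×103.916 + 0.1537×119.041 + 0.2080×117.939 = 126.2136 per 1 000.
2015–19: 0.2759×136.631 + 0.3625×61.429 + 0.1537×99.990 + 0.2080×97.747 = 95.6545 per 1 000.
Difference = 126.2136 − 95.6545 = 30.5591.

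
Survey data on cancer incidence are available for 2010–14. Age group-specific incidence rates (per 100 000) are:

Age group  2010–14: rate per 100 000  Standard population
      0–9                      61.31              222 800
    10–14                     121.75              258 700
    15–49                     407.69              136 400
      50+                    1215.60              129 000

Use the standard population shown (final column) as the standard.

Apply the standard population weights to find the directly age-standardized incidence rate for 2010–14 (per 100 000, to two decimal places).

344.86

Standard total = 746 900; weights = 0.2983, 0.3464, 0.1826, 0.1727.
Standardized rate: 0.2983×61.31 + 0.3464×121.75 + 0.1826×407.69 + 0.1727×1215.60 = 344.8626 per 100 000.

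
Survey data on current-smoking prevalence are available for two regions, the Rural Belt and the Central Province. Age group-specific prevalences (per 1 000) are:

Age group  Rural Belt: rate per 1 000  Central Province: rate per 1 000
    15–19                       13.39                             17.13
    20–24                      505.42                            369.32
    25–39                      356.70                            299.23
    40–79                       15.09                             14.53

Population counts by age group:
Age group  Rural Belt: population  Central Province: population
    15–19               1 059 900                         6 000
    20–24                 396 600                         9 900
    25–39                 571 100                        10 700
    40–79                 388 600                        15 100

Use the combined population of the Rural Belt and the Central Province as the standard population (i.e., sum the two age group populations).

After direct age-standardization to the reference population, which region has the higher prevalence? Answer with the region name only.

Rural Belt

Combined standard total = 2 457 900; weights = 0.4337, 0.1654, 0.2367, 0.1642.
The Rural Belt: 0.4337×13.39 + 0.1654×505.42 + 0.2367×356.70 + 0.1642×15.09 = 176.3072 per 1 000.
The Central Province: 0.4337×17.13 + 0.1654×369.32 + 0.2367×299.23 + 0.1642×14.53 = 141.7247 per 1 000.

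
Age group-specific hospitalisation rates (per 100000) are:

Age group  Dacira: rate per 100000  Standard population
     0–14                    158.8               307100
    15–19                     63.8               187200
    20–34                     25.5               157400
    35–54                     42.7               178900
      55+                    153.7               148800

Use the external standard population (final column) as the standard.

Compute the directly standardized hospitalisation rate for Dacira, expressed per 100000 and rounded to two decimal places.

Standard total = 979400; weights = 0.3136, 0.1911, 0.1607, 0.1827, 0.1519.
Standardized rate: 0.3136×158.8 + 0.1911×63.8 + 0.1607×25.5 + 0.1827×42.7 + 0.1519×153.7 = 97.2372 per 100000.

97.24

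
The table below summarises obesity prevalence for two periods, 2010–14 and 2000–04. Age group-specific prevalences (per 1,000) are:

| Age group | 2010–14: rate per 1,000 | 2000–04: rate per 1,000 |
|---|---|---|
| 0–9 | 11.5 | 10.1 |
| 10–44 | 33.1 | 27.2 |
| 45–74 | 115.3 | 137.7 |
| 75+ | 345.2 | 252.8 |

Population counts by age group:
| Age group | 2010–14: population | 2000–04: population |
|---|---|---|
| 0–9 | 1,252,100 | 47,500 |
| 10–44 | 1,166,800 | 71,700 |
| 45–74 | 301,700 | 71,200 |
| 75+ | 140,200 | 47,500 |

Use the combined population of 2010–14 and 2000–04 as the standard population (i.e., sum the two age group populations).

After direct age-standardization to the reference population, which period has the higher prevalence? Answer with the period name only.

Combined standard total = 3,098,700; weights = 0.4194, 0.3997, 0.1203, 0.0606.
2010–14: 0.4194×11.5 + 0.3997×33.1 + 0.1203×115.3 + 0.0606×345.2 = 52.8380 per 1,000.
2000–04: 0.4194×10.1 + 0.3997×27.2 + 0.1203×137.7 + 0.0606×252.8 = 46.9913 per 1,000.
The crude rates (47.61 vs 101.90) would put 2000–04 higher, but that reflects its age composition; once standardized to a common age structure, 2010–14 has the higher underlying rate.

2010–14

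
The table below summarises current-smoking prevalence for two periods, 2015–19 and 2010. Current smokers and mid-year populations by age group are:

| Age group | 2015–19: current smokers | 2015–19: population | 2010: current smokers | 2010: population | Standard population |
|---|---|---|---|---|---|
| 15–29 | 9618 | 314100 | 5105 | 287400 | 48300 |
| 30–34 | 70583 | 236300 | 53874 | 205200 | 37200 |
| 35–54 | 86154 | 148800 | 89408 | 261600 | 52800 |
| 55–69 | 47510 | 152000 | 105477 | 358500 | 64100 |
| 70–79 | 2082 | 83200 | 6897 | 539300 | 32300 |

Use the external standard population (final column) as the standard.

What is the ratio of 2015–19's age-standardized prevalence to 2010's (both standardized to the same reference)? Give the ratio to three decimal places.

1.335

Age-specific rates per 1000 for 2015–19: 30.621, 298.701, 578.992, 312.566, 25.024.
For 2010: 17.763, 262.544, 341.774, 294.218, 12.789.
Standard total = 234700; weights = 0.2058, 0.1585, 0.2250, 0.2731, 0.1376.
2015–19: 0.2058×30.621 + 0.1585×298.701 + 0.2250×578.992 + 0.2731×312.566 + 0.1376×25.024 = 272.7106 per 1000.
2010: 0.2058×17.763 + 0.1585×262.544 + 0.2250×341.774 + 0.2731×294.218 + 0.1376×12.789 = 204.2720 per 1000.
Ratio = 272.7106 ÷ 204.2720 = 1.33504.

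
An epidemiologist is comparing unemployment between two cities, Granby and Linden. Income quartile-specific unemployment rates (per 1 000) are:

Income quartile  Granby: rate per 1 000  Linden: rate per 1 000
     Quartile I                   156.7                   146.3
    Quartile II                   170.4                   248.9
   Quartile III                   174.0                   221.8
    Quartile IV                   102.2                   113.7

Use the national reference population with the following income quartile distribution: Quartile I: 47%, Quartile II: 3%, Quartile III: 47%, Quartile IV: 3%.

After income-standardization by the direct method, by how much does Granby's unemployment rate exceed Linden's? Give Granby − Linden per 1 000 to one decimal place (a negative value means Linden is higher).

-20.3

Standard weights: 0.47, 0.03, 0.47, 0.03.
Granby: 0.4700×156.7 + 0.0300×170.4 + 0.4700×174.0 + 0.0300×102.2 = 163.6070 per 1 000.
Linden: 0.4700×146.3 + 0.0300×248.9 + 0.4700×221.8 + 0.0300×113.7 = 183.8850 per 1 000.
Difference = 163.6070 − 183.8850 = -20.2780.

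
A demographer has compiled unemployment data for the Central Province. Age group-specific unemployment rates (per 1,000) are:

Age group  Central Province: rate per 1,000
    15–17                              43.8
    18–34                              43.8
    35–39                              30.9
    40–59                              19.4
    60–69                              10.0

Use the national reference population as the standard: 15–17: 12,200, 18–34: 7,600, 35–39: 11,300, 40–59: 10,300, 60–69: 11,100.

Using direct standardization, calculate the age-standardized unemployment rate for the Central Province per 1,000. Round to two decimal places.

Standard total = 52,500; weights = 0.2324, 0.1448, 0.2152, 0.1962, 0.2114.
Standardized rate: 0.2324×43.8 + 0.1448×43.8 + 0.2152×30.9 + 0.1962×19.4 + 0.2114×10.0 = 29.0901 per 1,000.

29.09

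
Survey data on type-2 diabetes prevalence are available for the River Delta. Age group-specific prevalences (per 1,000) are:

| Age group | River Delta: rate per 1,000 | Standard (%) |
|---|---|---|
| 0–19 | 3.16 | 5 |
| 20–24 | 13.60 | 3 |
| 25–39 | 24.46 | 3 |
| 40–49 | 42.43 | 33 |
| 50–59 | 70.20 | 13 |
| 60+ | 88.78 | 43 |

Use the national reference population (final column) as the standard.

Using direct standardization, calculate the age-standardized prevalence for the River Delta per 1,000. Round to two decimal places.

Standard weights: 0.05, 0.03, 0.03, 0.33, 0.13, 0.43.
Standardized rate: 0.0500×3.16 + 0.0300×13.60 + 0.0300×24.46 + 0.3300×42.43 + 0.1300×70.20 + 0.4300×88.78 = 62.6031 per 1,000.

62.60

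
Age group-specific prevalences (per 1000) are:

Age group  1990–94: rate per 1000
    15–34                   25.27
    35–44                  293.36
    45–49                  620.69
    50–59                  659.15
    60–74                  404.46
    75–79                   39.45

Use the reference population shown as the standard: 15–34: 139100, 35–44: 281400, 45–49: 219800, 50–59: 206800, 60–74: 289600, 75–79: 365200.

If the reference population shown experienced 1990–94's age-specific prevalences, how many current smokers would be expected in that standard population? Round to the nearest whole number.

490345

Expected current smokers = Σ (standard pop × age-specific rate ÷ 1000)
= 139100×25.27/1000 + 281400×293.36/1000 + 219800×620.69/1000 + 206800×659.15/1000 + 289600×404.46/1000 + 365200×39.45/1000
= 3515.06 + 82551.50 + 136427.66 + 136312.22 + 117131.62 + 14407.14 = 490345.20.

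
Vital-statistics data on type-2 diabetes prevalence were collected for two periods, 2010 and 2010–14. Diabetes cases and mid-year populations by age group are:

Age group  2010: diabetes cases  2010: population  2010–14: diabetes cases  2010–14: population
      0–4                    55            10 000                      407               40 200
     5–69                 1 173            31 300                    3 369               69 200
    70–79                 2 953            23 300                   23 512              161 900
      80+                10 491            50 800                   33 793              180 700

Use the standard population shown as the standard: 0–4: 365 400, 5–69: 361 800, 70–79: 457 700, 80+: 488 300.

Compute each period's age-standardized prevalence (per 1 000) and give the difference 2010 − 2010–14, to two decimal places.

Age-specific rates per 1 000 for 2010: 5.500, 37.476, 126.738, 206.516.
For 2010–14: 10.124, 48.685, 145.225, 187.012.
Standard total = 1 673 200; weights = 0.2184, 0.2162, 0.2735, 0.2918.
2010: 0.2184×5.500 + 0.2162×37.476 + 0.2735×126.738 + 0.2918×206.516 = 104.2423 per 1 000.
2010–14: 0.2184×10.124 + 0.2162×48.685 + 0.2735×145.225 + 0.2918×187.012 = 107.0411 per 1 000.
Difference = 104.2423 − 107.0411 = -2.7988.

-2.80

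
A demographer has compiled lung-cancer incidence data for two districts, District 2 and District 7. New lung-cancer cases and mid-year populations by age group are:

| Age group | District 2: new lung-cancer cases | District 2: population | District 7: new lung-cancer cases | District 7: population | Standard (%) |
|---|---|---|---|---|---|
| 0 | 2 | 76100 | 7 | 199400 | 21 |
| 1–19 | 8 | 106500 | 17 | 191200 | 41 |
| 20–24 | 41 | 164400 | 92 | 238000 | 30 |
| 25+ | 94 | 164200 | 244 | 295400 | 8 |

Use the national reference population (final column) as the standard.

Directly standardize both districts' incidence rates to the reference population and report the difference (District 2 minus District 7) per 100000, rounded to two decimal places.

Age-specific rates per 100000 for District 2: 2.63, 7.51, 24.94, 57.25.
For District 7: 3.51, 8.89, 38.66, 82.60.
Standard weights: 0.21, 0.41, 0.30, 0.08.
District 2: 0.2100×2.63 + 0.4100×7.51 + 0.3000×24.94 + 0.0800×57.25 = 15.6933 per 100000.
District 7: 0.2100×3.51 + 0.4100×8.89 + 0.3000×38.66 + 0.0800×82.60 = 22.5872 per 100000.
Difference = 15.6933 − 22.5872 = -6.8940.

-6.89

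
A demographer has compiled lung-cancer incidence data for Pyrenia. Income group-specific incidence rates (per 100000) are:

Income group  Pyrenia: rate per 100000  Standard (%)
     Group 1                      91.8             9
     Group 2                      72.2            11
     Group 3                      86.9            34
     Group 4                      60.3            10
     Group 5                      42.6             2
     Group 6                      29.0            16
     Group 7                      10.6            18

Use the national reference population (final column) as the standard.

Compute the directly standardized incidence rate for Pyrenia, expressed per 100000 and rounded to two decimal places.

Standard weights: 0.09, 0.11, 0.34, 0.10, 0.02, 0.16, 0.18.
Standardized rate: 0.0900×91.8 + 0.1100×72.2 + 0.3400×86.9 + 0.1000×60.3 + 0.0200×42.6 + 0.1600×29.0 + 0.1800×10.6 = 59.1800 per 100000.

59.18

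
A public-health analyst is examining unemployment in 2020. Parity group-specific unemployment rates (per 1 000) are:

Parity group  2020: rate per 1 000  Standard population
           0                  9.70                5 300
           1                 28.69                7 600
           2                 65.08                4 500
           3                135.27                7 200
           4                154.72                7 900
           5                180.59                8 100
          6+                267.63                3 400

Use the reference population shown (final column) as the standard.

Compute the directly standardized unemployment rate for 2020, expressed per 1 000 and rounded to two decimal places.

Standard total = 44 000; weights = 0.1205, 0.1727, 0.1023, 0.1636, 0.1795, 0.1841, 0.0773.
Standardized rate: 0.1205×9.70 + 0.1727×28.69 + 0.1023×65.08 + 0.1636×135.27 + 0.1795×154.72 + 0.1841×180.59 + 0.0773×267.63 = 116.6197 per 1 000.

116.62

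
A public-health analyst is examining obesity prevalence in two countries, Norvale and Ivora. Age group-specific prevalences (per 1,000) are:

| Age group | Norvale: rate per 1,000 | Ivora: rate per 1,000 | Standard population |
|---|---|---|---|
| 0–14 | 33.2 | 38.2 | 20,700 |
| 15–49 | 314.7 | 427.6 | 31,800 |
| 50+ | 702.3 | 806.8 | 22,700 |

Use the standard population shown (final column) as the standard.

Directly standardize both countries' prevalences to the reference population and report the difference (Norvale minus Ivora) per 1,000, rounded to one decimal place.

-80.7

Standard total = 75,200; weights = 0.2753, 0.4229, 0.3019.
Norvale: 0.2753×33.2 + 0.4229×314.7 + 0.3019×702.3 = 354.2142 per 1,000.
Ivora: 0.2753×38.2 + 0.4229×427.6 + 0.3019×806.8 = 434.8774 per 1,000.
Difference = 354.2142 − 434.8774 = -80.6632.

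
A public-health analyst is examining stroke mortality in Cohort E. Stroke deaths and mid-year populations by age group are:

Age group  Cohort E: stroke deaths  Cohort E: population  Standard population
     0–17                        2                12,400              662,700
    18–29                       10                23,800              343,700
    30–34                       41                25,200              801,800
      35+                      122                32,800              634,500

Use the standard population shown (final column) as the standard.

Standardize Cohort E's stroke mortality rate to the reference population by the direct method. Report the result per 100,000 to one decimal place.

160.3

Age-specific rates per 100,000 for Cohort E: 16.13, 42.02, 162.70, 371.95.
Standard total = 2,442,700; weights = 0.2713, 0.1407, 0.3282, 0.2598.
Standardized rate: 0.2713×16.13 + 0.1407×42.02 + 0.3282×162.70 + 0.2598×371.95 = 160.3081 per 100,000.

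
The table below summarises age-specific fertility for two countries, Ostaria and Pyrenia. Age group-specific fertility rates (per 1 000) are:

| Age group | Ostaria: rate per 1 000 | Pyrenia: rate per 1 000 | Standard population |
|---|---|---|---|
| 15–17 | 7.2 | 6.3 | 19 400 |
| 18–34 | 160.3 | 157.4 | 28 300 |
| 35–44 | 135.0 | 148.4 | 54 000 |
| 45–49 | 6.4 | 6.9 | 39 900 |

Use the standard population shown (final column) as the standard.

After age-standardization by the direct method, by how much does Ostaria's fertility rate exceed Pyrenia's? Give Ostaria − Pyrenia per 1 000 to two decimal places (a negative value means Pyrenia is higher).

Standard total = 141 600; weights = 0.1370, 0.1999, 0.3814, 0.2818.
Ostaria: 0.1370×7.2 + 0.1999×160.3 + 0.3814×135.0 + 0.2818×6.4 = 86.3102 per 1 000.
Pyrenia: 0.1370×6.3 + 0.1999×157.4 + 0.3814×148.4 + 0.2818×6.9 = 90.8584 per 1 000.
Difference = 86.3102 − 90.8584 = -4.5482.

-4.55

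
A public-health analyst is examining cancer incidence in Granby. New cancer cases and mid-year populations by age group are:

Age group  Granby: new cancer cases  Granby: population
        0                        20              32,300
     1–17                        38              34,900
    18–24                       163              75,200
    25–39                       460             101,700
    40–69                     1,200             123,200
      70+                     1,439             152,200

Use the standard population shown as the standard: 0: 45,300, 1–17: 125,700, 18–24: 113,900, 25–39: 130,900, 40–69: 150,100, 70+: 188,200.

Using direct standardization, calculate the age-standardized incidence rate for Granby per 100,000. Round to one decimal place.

563.0

Age-specific rates per 100,000 for Granby: 61.92, 108.88, 216.76, 452.31, 974.03, 945.47.
Standard total = 754,100; weights = 0.0601, 0.1667, 0.1510, 0.1736, 0.1990, 0.2496.
Standardized rate: 0.0601×61.92 + 0.1667×108.88 + 0.1510×216.76 + 0.1736×452.31 + 0.1990×974.03 + 0.2496×945.47 = 562.9565 per 100,000.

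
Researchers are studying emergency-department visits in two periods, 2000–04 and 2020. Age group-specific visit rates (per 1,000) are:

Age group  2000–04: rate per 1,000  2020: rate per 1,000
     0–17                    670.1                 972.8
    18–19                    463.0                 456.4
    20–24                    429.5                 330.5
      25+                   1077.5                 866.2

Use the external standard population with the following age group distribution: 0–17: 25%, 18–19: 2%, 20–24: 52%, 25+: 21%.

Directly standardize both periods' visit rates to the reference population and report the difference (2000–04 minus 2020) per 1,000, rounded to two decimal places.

Standard weights: 0.25, 0.02, 0.52, 0.21.
2000–04: 0.2500×670.1 + 0.0200×463.0 + 0.5200×429.5 + 0.2100×1077.5 = 626.4000 per 1,000.
2020: 0.2500×972.8 + 0.0200×456.4 + 0.5200×330.5 + 0.2100×866.2 = 606.0900 per 1,000.
Difference = 626.4000 − 606.0900 = 20.3100.

20.31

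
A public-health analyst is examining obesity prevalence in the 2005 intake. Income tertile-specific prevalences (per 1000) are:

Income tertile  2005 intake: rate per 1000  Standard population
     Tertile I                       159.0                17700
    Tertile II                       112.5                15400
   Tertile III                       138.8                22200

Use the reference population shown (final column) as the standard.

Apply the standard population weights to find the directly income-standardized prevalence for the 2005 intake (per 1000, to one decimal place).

Standard total = 55300; weights = 0.3201, 0.2785, 0.4014.
Standardized rate: 0.3201×159.0 + 0.2785×112.5 + 0.4014×138.8 = 137.9414 per 1000.

137.9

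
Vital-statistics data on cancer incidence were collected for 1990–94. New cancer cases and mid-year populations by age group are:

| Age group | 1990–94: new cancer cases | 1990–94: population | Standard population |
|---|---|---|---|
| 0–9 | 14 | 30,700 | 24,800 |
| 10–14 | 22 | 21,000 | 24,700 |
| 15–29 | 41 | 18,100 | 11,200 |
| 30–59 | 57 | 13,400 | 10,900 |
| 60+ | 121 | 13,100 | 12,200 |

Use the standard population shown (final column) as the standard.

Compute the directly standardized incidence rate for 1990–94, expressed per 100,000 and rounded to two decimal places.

264.45

Age-specific rates per 100,000 for 1990–94: 45.60, 104.76, 226.52, 425.37, 923.66.
Standard total = 83,800; weights = 0.2959, 0.2947, 0.1337, 0.1301, 0.1456.
Standardized rate: 0.2959×45.60 + 0.2947×104.76 + 0.1337×226.52 + 0.1301×425.37 + 0.1456×923.66 = 264.4493 per 100,000.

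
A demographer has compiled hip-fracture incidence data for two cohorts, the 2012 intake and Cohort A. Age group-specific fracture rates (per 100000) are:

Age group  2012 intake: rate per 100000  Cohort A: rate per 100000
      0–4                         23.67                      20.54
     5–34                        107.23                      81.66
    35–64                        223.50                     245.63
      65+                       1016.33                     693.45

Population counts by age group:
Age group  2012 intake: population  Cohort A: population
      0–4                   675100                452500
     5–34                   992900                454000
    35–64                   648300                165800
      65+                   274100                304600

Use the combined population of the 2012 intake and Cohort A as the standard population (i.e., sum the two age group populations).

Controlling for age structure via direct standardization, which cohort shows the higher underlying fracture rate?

2012 intake

Combined standard total = 3967300; weights = 0.2842, 0.3647, 0.2052, 0.1459.
The 2012 intake: 0.2842×23.67 + 0.3647×107.23 + 0.2052×223.50 + 0.1459×1016.33 = 239.9473 per 100000.
Cohort A: 0.2842×20.54 + 0.3647×81.66 + 0.2052×245.63 + 0.1459×693.45 = 187.1756 per 100000.
The crude rates (210.75 vs 216.66) would put Cohort A higher, but that reflects its age composition; once standardized to a common age structure, the 2012 intake has the higher underlying rate.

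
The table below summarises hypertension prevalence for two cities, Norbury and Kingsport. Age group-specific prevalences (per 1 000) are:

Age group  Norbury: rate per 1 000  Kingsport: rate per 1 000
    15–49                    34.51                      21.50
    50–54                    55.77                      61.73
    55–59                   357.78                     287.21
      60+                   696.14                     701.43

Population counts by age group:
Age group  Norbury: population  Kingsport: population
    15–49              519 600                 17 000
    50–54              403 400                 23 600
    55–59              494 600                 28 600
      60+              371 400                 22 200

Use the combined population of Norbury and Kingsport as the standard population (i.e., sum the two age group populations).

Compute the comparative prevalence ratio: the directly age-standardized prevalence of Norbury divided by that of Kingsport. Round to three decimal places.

Combined standard total = 1 880 400; weights = 0.2854, 0.2271, 0.2782, 0.2093.
Norbury: 0.2854×34.51 + 0.2271×55.77 + 0.2782×357.78 + 0.2093×696.14 = 267.7744 per 1 000.
Kingsport: 0.2854×21.50 + 0.2271×61.73 + 0.2782×287.21 + 0.2093×701.43 = 246.8872 per 1 000.
Ratio = 267.7744 ÷ 246.8872 = 1.08460.

1.085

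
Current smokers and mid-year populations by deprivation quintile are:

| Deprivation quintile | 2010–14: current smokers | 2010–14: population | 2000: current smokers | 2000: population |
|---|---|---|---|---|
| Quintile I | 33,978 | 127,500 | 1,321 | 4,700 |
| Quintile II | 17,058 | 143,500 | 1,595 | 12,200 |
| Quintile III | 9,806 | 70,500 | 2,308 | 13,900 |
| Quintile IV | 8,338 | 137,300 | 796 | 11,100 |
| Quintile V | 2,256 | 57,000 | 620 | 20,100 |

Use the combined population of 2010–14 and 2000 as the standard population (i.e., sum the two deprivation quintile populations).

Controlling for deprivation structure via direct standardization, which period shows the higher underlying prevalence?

2000

Deprivation-specific rates per 1,000 for 2010–14: 266.494, 118.871, 139.092, 60.728, 39.579.
For 2000: 281.064, 130.738, 166.043, 71.712, 30.846.
Combined standard total = 597,800; weights = 0.2211, 0.2605, 0.1412, 0.2482, 0.1290.
2010–14: 0.2211×266.494 + 0.2605×118.871 + 0.1412×139.092 + 0.2482×60.728 + 0.1290×39.579 = 129.7119 per 1,000.
2000: 0.2211×281.064 + 0.2605×130.738 + 0.1412×166.043 + 0.2482×71.712 + 0.1290×30.846 = 141.4299 per 1,000.
The crude rates (133.33 vs 107.10) would put 2010–14 higher, but that reflects its deprivation composition; once standardized to a common deprivation structure, 2000 has the higher underlying rate.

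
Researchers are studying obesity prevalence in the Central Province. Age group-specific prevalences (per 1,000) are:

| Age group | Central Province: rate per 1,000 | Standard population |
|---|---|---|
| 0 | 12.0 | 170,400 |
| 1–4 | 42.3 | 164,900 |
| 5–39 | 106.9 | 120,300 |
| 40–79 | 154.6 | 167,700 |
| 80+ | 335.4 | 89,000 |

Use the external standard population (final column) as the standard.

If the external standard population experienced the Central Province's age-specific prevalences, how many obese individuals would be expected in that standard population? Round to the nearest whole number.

77657

Expected obese individuals = Σ (standard pop × age-specific rate ÷ 1,000)
= 170,400×12.0/1,000 + 164,900×42.3/1,000 + 120,300×106.9/1,000 + 167,700×154.6/1,000 + 89,000×335.4/1,000
= 2044.80 + 6975.27 + 12860.07 + 25926.42 + 29850.60 = 77657.16.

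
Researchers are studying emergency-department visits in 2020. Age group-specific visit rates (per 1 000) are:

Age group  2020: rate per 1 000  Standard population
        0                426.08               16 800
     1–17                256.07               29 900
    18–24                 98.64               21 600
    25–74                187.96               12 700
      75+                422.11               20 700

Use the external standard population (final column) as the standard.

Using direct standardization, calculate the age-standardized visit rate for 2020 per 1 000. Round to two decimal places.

276.01

Standard total = 101 700; weights = 0.1652, 0.2940, 0.2124, 0.1249, 0.2035.
Standardized rate: 0.1652×426.08 + 0.2940×256.07 + 0.2124×98.64 + 0.1249×187.96 + 0.2035×422.11 = 276.0082 per 1 000.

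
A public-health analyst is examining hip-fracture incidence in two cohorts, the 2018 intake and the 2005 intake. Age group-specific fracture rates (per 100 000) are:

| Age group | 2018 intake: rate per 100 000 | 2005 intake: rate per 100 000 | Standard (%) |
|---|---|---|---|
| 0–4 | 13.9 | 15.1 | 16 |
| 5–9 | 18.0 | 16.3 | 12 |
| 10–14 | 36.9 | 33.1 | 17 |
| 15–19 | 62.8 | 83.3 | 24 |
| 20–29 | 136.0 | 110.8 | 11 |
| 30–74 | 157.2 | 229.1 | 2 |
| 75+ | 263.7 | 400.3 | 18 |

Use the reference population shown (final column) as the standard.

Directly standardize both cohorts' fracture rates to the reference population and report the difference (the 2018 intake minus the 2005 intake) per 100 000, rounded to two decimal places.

Standard weights: 0.16, 0.12, 0.17, 0.24, 0.11, 0.02, 0.18.
The 2018 intake: 0.1600×13.9 + 0.1200×18.0 + 0.1700×36.9 + 0.2400×62.8 + 0.1100×136.0 + 0.0200×157.2 + 0.1800×263.7 = 91.2990 per 100 000.
The 2005 intake: 0.1600×15.1 + 0.1200×16.3 + 0.1700×33.1 + 0.2400×83.3 + 0.1100×110.8 + 0.0200×229.1 + 0.1800×400.3 = 118.8150 per 100 000.
Difference = 91.2990 − 118.8150 = -27.5160.

-27.52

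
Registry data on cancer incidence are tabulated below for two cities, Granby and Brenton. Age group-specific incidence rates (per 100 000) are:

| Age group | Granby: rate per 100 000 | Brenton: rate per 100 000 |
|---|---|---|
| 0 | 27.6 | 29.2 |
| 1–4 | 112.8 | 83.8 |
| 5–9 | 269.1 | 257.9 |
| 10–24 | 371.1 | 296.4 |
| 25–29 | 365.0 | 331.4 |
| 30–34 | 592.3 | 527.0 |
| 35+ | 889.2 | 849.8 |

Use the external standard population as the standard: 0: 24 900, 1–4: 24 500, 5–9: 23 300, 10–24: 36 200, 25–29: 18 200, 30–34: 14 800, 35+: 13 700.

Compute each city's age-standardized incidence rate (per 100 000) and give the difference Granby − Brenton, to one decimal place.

37.0

Standard total = 155 600; weights = 0.1600, 0.1575, 0.1497, 0.2326, 0.1170, 0.0951, 0.0880.
Granby: 0.1600×27.6 + 0.1575×112.8 + 0.1497×269.1 + 0.2326×371.1 + 0.1170×365.0 + 0.0951×592.3 + 0.0880×889.2 = 326.1296 per 100 000.
Brenton: 0.1600×29.2 + 0.1575×83.8 + 0.1497×257.9 + 0.2326×296.4 + 0.1170×331.4 + 0.0951×527.0 + 0.0880×849.8 = 289.1534 per 100 000.
Difference = 326.1296 − 289.1534 = 36.9762.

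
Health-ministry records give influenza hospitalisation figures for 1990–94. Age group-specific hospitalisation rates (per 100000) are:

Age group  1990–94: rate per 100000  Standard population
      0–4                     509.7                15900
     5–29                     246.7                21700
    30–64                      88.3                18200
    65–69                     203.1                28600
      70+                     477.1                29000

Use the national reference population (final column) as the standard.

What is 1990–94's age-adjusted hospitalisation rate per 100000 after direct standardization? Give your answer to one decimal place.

306.1

Standard total = 113400; weights = 0.1402, 0.1914, 0.1605, 0.2522, 0.2557.
Standardized rate: 0.1402×509.7 + 0.1914×246.7 + 0.1605×88.3 + 0.2522×203.1 + 0.2557×477.1 = 306.0780 per 100000.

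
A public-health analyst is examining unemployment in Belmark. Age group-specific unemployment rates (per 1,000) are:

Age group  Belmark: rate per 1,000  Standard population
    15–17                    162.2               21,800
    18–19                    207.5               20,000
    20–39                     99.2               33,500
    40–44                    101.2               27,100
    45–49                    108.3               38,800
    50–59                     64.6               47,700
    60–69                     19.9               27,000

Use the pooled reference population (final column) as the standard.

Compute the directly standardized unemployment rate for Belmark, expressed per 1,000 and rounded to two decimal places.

99.92

Standard total = 215,900; weights = 0.1010, 0.0926, 0.1552, 0.1255, 0.1797, 0.2209, 0.1251.
Standardized rate: 0.1010×162.2 + 0.0926×207.5 + 0.1552×99.2 + 0.1255×101.2 + 0.1797×108.3 + 0.2209×64.6 + 0.1251×19.9 = 99.9187 per 1,000.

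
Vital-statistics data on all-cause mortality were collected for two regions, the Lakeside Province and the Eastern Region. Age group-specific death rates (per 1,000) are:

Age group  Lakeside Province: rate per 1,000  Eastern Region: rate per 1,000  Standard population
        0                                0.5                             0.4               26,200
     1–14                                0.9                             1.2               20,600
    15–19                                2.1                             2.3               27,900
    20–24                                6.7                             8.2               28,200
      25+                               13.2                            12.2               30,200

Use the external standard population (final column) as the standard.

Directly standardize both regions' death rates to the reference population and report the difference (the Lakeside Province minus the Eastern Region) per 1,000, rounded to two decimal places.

-0.16

Standard total = 133,100; weights = 0.1968, 0.1548, 0.2096, 0.2119, 0.2269.
The Lakeside Province: 0.1968×0.5 + 0.1548×0.9 + 0.2096×2.1 + 0.2119×6.7 + 0.2269×13.2 = 5.0925 per 1,000.
The Eastern Region: 0.1968×0.4 + 0.1548×1.2 + 0.2096×2.3 + 0.2119×8.2 + 0.2269×12.2 = 5.2521 per 1,000.
Difference = 5.0925 − 5.2521 = -0.1596.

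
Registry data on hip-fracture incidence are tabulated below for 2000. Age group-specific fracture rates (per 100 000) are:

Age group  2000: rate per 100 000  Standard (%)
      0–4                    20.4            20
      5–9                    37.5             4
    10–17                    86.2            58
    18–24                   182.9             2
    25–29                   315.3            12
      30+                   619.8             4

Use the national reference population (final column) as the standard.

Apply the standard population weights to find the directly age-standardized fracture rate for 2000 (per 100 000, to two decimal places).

Standard weights: 0.20, 0.04, 0.58, 0.02, 0.12, 0.04.
Standardized rate: 0.2000×20.4 + 0.0400×37.5 + 0.5800×86.2 + 0.0200×182.9 + 0.1200×315.3 + 0.0400×619.8 = 121.8620 per 100 000.

121.86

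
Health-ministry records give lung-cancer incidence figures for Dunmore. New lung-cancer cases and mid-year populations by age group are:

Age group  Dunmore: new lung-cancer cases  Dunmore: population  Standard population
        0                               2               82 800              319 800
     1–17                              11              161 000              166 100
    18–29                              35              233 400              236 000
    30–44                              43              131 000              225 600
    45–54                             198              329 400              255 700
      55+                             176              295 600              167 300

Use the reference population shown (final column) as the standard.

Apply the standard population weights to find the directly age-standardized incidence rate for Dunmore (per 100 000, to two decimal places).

27.86

Age-specific rates per 100 000 for Dunmore: 2.42, 6.83, 15.00, 32.82, 60.11, 59.54.
Standard total = 1 370 500; weights = 0.2333, 0.1212, 0.1722, 0.1646, 0.1866, 0.1221.
Standardized rate: 0.2333×2.42 + 0.1212×6.83 + 0.1722×15.00 + 0.1646×32.82 + 0.1866×60.11 + 0.1221×59.54 = 27.8602 per 100 000.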